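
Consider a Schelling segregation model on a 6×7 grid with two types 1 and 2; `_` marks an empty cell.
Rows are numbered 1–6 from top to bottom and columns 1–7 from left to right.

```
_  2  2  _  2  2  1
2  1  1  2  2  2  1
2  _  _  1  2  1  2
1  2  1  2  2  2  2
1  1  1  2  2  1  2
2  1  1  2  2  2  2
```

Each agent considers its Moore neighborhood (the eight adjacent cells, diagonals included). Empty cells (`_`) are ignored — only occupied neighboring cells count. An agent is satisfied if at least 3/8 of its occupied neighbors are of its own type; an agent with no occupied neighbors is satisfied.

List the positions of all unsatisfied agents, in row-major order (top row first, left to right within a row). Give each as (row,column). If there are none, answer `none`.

(1,7), (2,2), (3,4), (3,6), (4,2), (5,6), (6,1)

Row 1: (1,2)2 2/4 ✓ · (1,3)2 2/4 ✓ · (1,5)2 4/4 ✓ · (1,6)2 3/5 ✓ · (1,7)1 1/3 ✗
Row 2: (2,1)2 2/3 ✓ · (2,2)1 1/5 ✗ · (2,3)1 2/5 ✓ · (2,4)2 4/6 ✓ · (2,5)2 5/7 ✓ · (2,6)2 5/8 ✓ · (2,7)1 2/5 ✓
Row 3: (3,1)2 2/4 ✓ · (3,4)1 2/7 ✗ · (3,5)2 6/8 ✓ · (3,6)1 1/8 ✗ · (3,7)2 3/5 ✓
Row 4: (4,1)1 2/4 ✓ · (4,2)2 1/6 ✗ · (4,3)1 3/6 ✓ · (4,4)2 4/7 ✓ · (4,5)2 5/8 ✓ · (4,6)2 6/8 ✓ · (4,7)2 3/5 ✓
Row 5: (5,1)1 3/5 ✓ · (5,2)1 6/8 ✓ · (5,3)1 4/8 ✓ · (5,4)2 5/8 ✓ · (5,5)2 7/8 ✓ · (5,6)1 0/8 ✗ · (5,7)2 4/5 ✓
Row 6: (6,1)2 0/3 ✗ · (6,2)1 4/5 ✓ · (6,3)1 3/5 ✓ · (6,4)2 3/5 ✓ · (6,5)2 4/5 ✓ · (6,6)2 4/5 ✓ · (6,7)2 2/3 ✓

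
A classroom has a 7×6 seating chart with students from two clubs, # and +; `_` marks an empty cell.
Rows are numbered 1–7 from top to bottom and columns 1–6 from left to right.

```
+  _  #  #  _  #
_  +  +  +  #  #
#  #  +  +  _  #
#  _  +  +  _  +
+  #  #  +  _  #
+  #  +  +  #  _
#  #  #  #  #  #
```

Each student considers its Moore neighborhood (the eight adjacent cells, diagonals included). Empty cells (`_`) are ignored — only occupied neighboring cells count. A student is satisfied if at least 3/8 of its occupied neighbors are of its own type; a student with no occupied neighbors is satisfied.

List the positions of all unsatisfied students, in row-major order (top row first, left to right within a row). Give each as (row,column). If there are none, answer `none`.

Row 1: (1,1)+ 1/1 ok · (1,3)# 1/4 unhappy · (1,4)# 2/4 ok · (1,6)# 2/2 ok
Row 2: (2,2)+ 3/6 ok · (2,3)+ 4/7 ok · (2,4)+ 3/6 ok · (2,5)# 4/6 ok · (2,6)# 3/3 ok
Row 3: (3,1)# 2/3 ok · (3,2)# 2/6 unhappy · (3,3)+ 6/7 ok · (3,4)+ 5/6 ok · (3,6)# 2/3 ok
Row 4: (4,1)# 3/4 ok · (4,3)+ 4/7 ok · (4,4)+ 4/5 ok · (4,6)+ 0/2 unhappy
Row 5: (5,1)+ 1/4 unhappy · (5,2)# 3/7 ok · (5,3)# 2/7 unhappy · (5,4)+ 4/6 ok · (5,6)# 1/2 ok
Row 6: (6,1)+ 1/5 unhappy · (6,2)# 5/8 ok · (6,3)+ 2/8 unhappy · (6,4)+ 2/7 unhappy · (6,5)# 4/6 ok
Row 7: (7,1)# 2/3 ok · (7,2)# 3/5 ok · (7,3)# 3/5 ok · (7,4)# 3/5 ok · (7,5)# 3/4 ok · (7,6)# 2/2 ok

(1,3), (3,2), (4,6), (5,1), (5,3), (6,1), (6,3), (6,4)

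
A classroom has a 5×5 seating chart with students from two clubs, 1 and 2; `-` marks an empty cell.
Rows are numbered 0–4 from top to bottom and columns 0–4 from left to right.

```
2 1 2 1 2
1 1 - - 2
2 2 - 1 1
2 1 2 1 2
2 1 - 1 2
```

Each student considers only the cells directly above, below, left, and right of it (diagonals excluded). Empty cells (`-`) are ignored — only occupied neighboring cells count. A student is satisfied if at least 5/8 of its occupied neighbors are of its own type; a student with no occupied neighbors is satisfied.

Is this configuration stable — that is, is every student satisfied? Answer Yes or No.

No

Row 0: (0,0)2 0/2 unhappy · (0,1)1 1/3 unhappy · (0,2)2 0/2 unhappy · (0,3)1 0/2 unhappy · (0,4)2 1/2 unhappy
Row 1: (1,0)1 1/3 unhappy · (1,1)1 2/3 ok · (1,4)2 1/2 unhappy
Row 2: (2,0)2 2/3 ok · (2,1)2 1/3 unhappy · (2,3)1 2/2 ok · (2,4)1 1/3 unhappy
Row 3: (3,0)2 2/3 ok · (3,1)1 1/4 unhappy · (3,2)2 0/2 unhappy · (3,3)1 2/4 unhappy · (3,4)2 1/3 unhappy
Row 4: (4,0)2 1/2 unhappy · (4,1)1 1/2 unhappy · (4,3)1 1/2 unhappy · (4,4)2 1/2 unhappy
For instance (0,0) has only 0/2 same-type neighbors, below 5/8.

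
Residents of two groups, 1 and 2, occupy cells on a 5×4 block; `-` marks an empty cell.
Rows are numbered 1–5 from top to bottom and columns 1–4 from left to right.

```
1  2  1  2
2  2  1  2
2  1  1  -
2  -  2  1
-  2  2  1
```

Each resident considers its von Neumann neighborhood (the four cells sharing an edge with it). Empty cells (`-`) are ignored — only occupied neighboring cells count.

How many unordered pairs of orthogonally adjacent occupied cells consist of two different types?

Scan each occupied cell's neighbors to the right and below so each pair is counted once.
Row 1: 1(1,1)–2(1,2)≠ 1(1,1)–2(2,1)≠ 2(1,2)–1(1,3)≠ 2(1,2)–2(2,2)= 1(1,3)–2(1,4)≠ 1(1,3)–1(2,3)= 2(1,4)–2(2,4)=  → 4/7 unlike.
Row 2: 2(2,1)–2(2,2)= 2(2,1)–2(3,1)= 2(2,2)–1(2,3)≠ 2(2,2)–1(3,2)≠ 1(2,3)–2(2,4)≠ 1(2,3)–1(3,3)=  → 3/6 unlike.
Row 3: 2(3,1)–1(3,2)≠ 2(3,1)–2(4,1)= 1(3,2)–1(3,3)= 1(3,3)–2(4,3)≠  → 2/4 unlike.
Row 4: 2(4,3)–1(4,4)≠ 2(4,3)–2(5,3)= 1(4,4)–1(5,4)=  → 1/3 unlike.
Row 5: 2(5,2)–2(5,3)= 2(5,3)–1(5,4)≠  → 1/2 unlike.
Total adjacent occupied pairs: 22; unlike-type pairs: 11.

11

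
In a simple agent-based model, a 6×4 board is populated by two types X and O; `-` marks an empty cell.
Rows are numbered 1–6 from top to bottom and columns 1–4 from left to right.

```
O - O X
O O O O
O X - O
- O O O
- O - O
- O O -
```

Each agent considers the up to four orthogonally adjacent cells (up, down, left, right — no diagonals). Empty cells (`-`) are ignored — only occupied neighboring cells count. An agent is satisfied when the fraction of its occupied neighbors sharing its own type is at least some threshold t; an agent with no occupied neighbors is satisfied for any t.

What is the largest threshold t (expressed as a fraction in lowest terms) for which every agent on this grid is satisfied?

0/1

(1,1)O 1/1
(1,3)O 1/2
(1,4)X 0/2
(2,1)O 3/3
(2,2)O 2/3
(2,3)O 3/3
(2,4)O 2/3
(3,1)O 1/2
(3,2)X 0/3
(3,4)O 2/2
(4,2)O 2/3
(4,3)O 2/2
(4,4)O 3/3
(5,2)O 2/2
(5,4)O 1/1
(6,2)O 2/2
(6,3)O 1/1
The smallest same-type fraction is 0/2 at (1,4), which reduces to 0/1. Any threshold above that leaves this agent unsatisfied.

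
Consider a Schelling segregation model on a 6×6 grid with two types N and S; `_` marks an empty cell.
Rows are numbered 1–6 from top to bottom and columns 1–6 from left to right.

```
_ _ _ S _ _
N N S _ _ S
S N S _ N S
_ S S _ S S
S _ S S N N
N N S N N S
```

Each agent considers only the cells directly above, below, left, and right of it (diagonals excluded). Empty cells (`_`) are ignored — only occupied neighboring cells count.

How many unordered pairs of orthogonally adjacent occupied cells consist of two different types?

16

Scan each occupied cell's neighbors to the right and below so each pair is counted once.
From row 2: 2 unlike of 6 pairs (running 2/6).
From row 3: 5 unlike of 7 pairs (running 7/13).
From row 4: 2 unlike of 5 pairs (running 9/18).
From row 5: 4 unlike of 8 pairs (running 13/26).
From row 6: 3 unlike of 5 pairs (running 16/31).
Total adjacent occupied pairs: 31; unlike-type pairs: 16.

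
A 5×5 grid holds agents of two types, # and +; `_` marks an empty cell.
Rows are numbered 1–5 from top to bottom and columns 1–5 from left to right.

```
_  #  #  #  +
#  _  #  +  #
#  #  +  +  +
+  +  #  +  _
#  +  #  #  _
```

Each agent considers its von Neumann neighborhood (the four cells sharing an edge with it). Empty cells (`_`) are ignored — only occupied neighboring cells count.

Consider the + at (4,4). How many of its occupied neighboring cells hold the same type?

Occupied neighbors of (4,4): (3,4)=+, (5,4)=#, (4,3)=#.
Same type (+): 1 of 3.

1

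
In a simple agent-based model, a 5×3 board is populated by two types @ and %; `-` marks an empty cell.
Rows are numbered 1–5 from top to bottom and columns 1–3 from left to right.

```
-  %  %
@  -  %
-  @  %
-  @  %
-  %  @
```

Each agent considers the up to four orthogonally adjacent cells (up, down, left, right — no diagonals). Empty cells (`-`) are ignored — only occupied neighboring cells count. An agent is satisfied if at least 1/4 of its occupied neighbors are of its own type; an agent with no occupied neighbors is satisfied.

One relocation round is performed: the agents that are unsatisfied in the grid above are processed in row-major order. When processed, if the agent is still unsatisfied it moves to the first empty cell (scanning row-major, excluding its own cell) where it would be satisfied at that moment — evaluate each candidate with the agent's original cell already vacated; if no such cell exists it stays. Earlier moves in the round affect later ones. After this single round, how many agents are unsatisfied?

0

Initially unsatisfied (in order): (5,2), (5,3).
  (5,2) → (1,1).
  (5,3) → (2,2).
Resulting grid:
% % %
@ @ %
- @ %
- @ %
- - -
All satisfied now.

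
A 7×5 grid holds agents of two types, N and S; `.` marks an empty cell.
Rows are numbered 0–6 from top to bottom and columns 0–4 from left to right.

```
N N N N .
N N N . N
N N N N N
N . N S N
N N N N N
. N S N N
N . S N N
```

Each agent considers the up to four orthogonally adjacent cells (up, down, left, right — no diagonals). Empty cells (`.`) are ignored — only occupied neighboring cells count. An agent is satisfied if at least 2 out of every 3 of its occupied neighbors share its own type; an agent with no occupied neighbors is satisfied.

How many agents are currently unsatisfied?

4

Row 0: (0,0)N 2/2 ok · (0,1)N 3/3 ok · (0,2)N 3/3 ok · (0,3)N 1/1 ok
Row 1: (1,0)N 3/3 ok · (1,1)N 4/4 ok · (1,2)N 3/3 ok · (1,4)N 1/1 ok
Row 2: (2,0)N 3/3 ok · (2,1)N 3/3 ok · (2,2)N 4/4 ok · (2,3)N 2/3 ok · (2,4)N 3/3 ok
Row 3: (3,0)N 2/2 ok · (3,2)N 2/3 ok · (3,3)S 0/4 unhappy · (3,4)N 2/3 ok
Row 4: (4,0)N 2/2 ok · (4,1)N 3/3 ok · (4,2)N 3/4 ok · (4,3)N 3/4 ok · (4,4)N 3/3 ok
Row 5: (5,1)N 1/2 unhappy · (5,2)S 1/4 unhappy · (5,3)N 3/4 ok · (5,4)N 3/3 ok
Row 6: (6,0)N 0/0 ok · (6,2)S 1/2 unhappy · (6,3)N 2/3 ok · (6,4)N 2/2 ok
Unsatisfied: (3,3), (5,1), (5,2), (6,2) — 4 in total.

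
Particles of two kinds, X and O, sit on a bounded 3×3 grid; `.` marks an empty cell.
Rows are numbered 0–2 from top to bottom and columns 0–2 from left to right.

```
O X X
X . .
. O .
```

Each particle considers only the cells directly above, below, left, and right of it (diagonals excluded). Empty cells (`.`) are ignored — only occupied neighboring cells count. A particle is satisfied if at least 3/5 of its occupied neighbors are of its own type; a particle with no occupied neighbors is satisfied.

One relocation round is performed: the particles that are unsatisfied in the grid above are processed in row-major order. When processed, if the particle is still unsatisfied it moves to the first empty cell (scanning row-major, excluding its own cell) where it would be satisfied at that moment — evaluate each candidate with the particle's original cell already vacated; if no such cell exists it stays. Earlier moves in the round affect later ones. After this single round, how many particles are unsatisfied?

Initially unsatisfied (in order): (0,0), (0,1), (1,0).
  (0,0) → (2,2).
  (0,1): now satisfied by earlier moves; stays.
  (1,0): now satisfied by earlier moves; stays.
Resulting grid:
. X X
X . .
. O O
All satisfied now.

0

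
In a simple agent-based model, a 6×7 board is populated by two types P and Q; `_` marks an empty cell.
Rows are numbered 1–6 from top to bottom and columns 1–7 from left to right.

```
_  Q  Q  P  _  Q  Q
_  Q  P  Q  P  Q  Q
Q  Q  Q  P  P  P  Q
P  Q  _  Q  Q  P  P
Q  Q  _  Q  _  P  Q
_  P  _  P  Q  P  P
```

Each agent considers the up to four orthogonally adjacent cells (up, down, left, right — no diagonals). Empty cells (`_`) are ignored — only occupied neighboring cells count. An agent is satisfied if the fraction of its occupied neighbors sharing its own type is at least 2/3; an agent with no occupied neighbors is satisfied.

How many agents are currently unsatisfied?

21

(1,2)Q 2/2 satisfied
(1,3)Q 1/3 not
(1,4)P 0/2 not
(1,6)Q 2/2 satisfied
(1,7)Q 2/2 satisfied
(2,2)Q 2/3 satisfied
(2,3)P 0/4 not
(2,4)Q 0/4 not
(2,5)P 1/3 not
(2,6)Q 2/4 not
(2,7)Q 3/3 satisfied
(3,1)Q 1/2 not
(3,2)Q 4/4 satisfied
(3,3)Q 1/3 not
(3,4)P 1/4 not
(3,5)P 3/4 satisfied
(3,6)P 2/4 not
(3,7)Q 1/3 not
(4,1)P 0/3 not
(4,2)Q 2/3 satisfied
(4,4)Q 2/3 satisfied
(4,5)Q 1/3 not
(4,6)P 3/4 satisfied
(4,7)P 1/3 not
(5,1)Q 1/2 not
(5,2)Q 2/3 satisfied
(5,4)Q 1/2 not
(5,6)P 2/3 satisfied
(5,7)Q 0/3 not
(6,2)P 0/1 not
(6,4)P 0/2 not
(6,5)Q 0/2 not
(6,6)P 2/3 satisfied
(6,7)P 1/2 not
Unsatisfied: (1,3), (1,4), (2,3), (2,4), (2,5), (2,6), (3,1), (3,3), (3,4), (3,6), (3,7), (4,1), (4,5), (4,7), (5,1), (5,4), (5,7), (6,2), (6,4), (6,5), (6,7) — 21 in total.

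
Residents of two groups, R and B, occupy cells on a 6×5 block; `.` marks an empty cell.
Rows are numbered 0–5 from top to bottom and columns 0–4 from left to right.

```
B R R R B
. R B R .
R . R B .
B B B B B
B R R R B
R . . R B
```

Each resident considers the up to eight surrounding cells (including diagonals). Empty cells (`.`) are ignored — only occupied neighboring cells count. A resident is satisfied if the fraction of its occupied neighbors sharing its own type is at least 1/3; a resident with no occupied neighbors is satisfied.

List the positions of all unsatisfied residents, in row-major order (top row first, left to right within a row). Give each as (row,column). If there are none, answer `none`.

(0,0), (0,4), (1,2), (2,2), (4,3)

Row 0: (0,0)B 0/2 ✗ · (0,1)R 2/4 ✓ · (0,2)R 4/5 ✓ · (0,3)R 2/4 ✓ · (0,4)B 0/2 ✗
Row 1: (1,1)R 4/6 ✓ · (1,2)B 1/7 ✗ · (1,3)R 3/6 ✓
Row 2: (2,0)R 1/3 ✓ · (2,2)R 2/7 ✗ · (2,3)B 4/6 ✓
Row 3: (3,0)B 2/4 ✓ · (3,1)B 3/7 ✓ · (3,2)B 3/7 ✓ · (3,3)B 4/7 ✓ · (3,4)B 3/4 ✓
Row 4: (4,0)B 2/4 ✓ · (4,1)R 2/6 ✓ · (4,2)R 3/6 ✓ · (4,3)R 2/7 ✗ · (4,4)B 3/5 ✓
Row 5: (5,0)R 1/2 ✓ · (5,3)R 2/4 ✓ · (5,4)B 1/3 ✓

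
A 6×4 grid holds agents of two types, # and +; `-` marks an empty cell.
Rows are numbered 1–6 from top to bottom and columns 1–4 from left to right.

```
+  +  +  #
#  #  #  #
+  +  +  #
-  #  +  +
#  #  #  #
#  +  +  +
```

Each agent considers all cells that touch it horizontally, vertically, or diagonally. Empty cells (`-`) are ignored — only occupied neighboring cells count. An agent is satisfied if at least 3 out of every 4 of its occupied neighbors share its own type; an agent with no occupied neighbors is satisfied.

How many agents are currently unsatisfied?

22

Row 1: (1,1)+ 1/3 ✗ · (1,2)+ 2/5 ✗ · (1,3)+ 1/5 ✗ · (1,4)# 2/3 ✗
Row 2: (2,1)# 1/5 ✗ · (2,2)# 2/8 ✗ · (2,3)# 4/8 ✗ · (2,4)# 3/5 ✗
Row 3: (3,1)+ 1/4 ✗ · (3,2)+ 3/7 ✗ · (3,3)+ 3/8 ✗ · (3,4)# 2/5 ✗
Row 4: (4,2)# 3/7 ✗ · (4,3)+ 3/8 ✗ · (4,4)+ 2/5 ✗
Row 5: (5,1)# 3/4 ✓ · (5,2)# 4/7 ✗ · (5,3)# 3/8 ✗ · (5,4)# 1/5 ✗
Row 6: (6,1)# 2/3 ✗ · (6,2)+ 1/5 ✗ · (6,3)+ 2/5 ✗ · (6,4)+ 1/3 ✗
Unsatisfied: (1,1), (1,2), (1,3), (1,4), (2,1), (2,2), (2,3), (2,4), (3,1), (3,2), (3,3), (3,4), (4,2), (4,3), (4,4), (5,2), (5,3), (5,4), (6,1), (6,2), (6,3), (6,4) — 22 in total.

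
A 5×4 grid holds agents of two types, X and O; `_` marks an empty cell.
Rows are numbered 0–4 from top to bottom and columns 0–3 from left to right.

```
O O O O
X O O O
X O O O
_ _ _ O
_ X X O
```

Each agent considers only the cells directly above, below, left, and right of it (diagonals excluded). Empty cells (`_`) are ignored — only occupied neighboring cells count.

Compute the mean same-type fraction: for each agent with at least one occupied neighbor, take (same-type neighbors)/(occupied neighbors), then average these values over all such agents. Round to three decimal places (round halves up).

0.797

Row 0: (0,0)O 1/2 · (0,1)O 3/3 · (0,2)O 3/3 · (0,3)O 2/2
Row 1: (1,0)X 1/3 · (1,1)O 3/4 · (1,2)O 4/4 · (1,3)O 3/3
Row 2: (2,0)X 1/2 · (2,1)O 2/3 · (2,2)O 3/3 · (2,3)O 3/3
Row 3: (3,3)O 2/2
Row 4: (4,1)X 1/1 · (4,2)X 1/2 · (4,3)O 1/2
Sum over 16 agents: 1/2 + 3/3 + 3/3 + 2/2 + 1/3 + 3/4 + 4/4 + 3/3 + 1/2 + 2/3 + 3/3 + 3/3 + 2/2 + 1/1 + 1/2 + 1/2 = 51/4; mean = 51/4 ÷ 16 = 51/64 = 0.796875 → 0.797.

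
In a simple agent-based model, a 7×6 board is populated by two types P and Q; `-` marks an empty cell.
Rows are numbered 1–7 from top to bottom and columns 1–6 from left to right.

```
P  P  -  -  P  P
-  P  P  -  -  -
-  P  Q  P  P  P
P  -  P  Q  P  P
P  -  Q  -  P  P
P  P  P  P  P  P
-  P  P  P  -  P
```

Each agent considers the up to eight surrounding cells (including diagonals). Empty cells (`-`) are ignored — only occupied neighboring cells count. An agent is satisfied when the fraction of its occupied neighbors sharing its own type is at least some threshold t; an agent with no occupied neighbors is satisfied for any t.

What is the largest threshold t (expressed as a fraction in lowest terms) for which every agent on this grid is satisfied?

1/6

(1,1)P 2/2
(1,2)P 3/3
(1,5)P 1/1
(1,6)P 1/1
(2,2)P 4/5
(2,3)P 4/5
(3,2)P 4/5
(3,3)Q 1/6
(3,4)P 4/6
(3,5)P 4/5
(3,6)P 3/3
(4,1)P 2/2
(4,3)P 2/5
(4,4)Q 2/7
(4,5)P 6/7
(4,6)P 5/5
(5,1)P 3/3
(5,3)Q 1/5
(5,5)P 6/7
(5,6)P 5/5
(6,1)P 3/3
(6,2)P 5/6
(6,3)P 5/6
(6,4)P 5/6
(6,5)P 6/6
(6,6)P 4/4
(7,2)P 4/4
(7,3)P 5/5
(7,4)P 4/4
(7,6)P 2/2
The smallest same-type fraction is 1/6 at (3,3), which reduces to 1/6. Any threshold above that leaves this agent unsatisfied.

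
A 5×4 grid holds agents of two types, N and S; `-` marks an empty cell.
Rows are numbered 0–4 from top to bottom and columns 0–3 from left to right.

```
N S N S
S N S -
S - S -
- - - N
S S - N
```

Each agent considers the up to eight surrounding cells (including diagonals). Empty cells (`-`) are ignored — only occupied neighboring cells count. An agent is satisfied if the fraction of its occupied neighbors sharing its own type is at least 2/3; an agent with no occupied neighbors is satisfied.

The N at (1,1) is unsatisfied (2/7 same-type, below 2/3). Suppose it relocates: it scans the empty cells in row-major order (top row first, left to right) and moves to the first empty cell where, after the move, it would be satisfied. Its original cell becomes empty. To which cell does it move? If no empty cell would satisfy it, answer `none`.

(4,2)

Vacating (1,1). Empty cells in order:
  (1,3): 1/4 same-type → still unsatisfied.
  (2,1): 0/4 same-type → still unsatisfied.
  (2,3): 1/3 same-type → still unsatisfied.
  (3,0): 0/3 same-type → still unsatisfied.
  (3,1): 0/4 same-type → still unsatisfied.
  (3,2): 2/4 same-type → still unsatisfied.
  (4,2): 2/3 same-type → satisfied — stop here.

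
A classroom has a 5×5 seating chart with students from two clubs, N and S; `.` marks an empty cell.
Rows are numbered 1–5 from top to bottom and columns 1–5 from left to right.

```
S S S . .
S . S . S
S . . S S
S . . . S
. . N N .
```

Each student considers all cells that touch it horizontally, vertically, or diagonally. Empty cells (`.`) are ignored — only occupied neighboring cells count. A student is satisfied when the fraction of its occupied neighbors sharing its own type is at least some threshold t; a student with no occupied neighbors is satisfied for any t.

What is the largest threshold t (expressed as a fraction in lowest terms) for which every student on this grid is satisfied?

Row 1: (1,1)S 2/2 · (1,2)S 4/4 · (1,3)S 2/2
Row 2: (2,1)S 3/3 · (2,3)S 3/3 · (2,5)S 2/2
Row 3: (3,1)S 2/2 · (3,4)S 4/4 · (3,5)S 3/3
Row 4: (4,1)S 1/1 · (4,5)S 2/3
Row 5: (5,3)N 1/1 · (5,4)N 1/2
The smallest same-type fraction is 1/2 at (5,4), which reduces to 1/2. Any threshold above that leaves this student unsatisfied.

1/2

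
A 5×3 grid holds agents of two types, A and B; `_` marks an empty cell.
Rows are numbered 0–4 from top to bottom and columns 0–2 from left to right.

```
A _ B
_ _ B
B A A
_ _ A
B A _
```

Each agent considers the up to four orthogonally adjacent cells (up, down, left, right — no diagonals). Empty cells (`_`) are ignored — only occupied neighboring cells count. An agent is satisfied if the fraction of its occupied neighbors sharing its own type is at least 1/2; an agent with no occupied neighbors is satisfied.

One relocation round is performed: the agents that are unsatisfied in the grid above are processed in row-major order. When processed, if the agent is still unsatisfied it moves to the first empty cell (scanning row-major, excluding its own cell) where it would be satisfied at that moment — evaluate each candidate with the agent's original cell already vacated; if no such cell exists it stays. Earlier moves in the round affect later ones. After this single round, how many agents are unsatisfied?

1

Initially unsatisfied (in order): (2,0), (4,0), (4,1).
  (2,0) → (0,1).
  (4,0) → (1,1).
  (4,1): now satisfied by earlier moves; stays.
Resulting grid:
A B B
_ B B
_ A A
_ _ A
_ A _
Unsatisfied now: (0,0).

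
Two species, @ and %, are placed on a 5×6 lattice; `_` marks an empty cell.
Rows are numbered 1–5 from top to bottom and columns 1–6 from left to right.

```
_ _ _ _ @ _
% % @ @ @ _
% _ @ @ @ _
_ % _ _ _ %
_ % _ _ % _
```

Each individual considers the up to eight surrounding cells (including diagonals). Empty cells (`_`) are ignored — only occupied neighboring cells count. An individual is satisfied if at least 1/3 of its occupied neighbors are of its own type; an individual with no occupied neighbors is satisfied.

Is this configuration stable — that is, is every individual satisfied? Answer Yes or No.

Row 1: (1,5)@ 2/2 ok
Row 2: (2,1)% 2/2 ok · (2,2)% 2/4 ok · (2,3)@ 3/4 ok · (2,4)@ 6/6 ok · (2,5)@ 4/4 ok
Row 3: (3,1)% 3/3 ok · (3,3)@ 3/5 ok · (3,4)@ 5/5 ok · (3,5)@ 3/4 ok
Row 4: (4,2)% 2/3 ok · (4,6)% 1/2 ok
Row 5: (5,2)% 1/1 ok · (5,5)% 1/1 ok
All meet the threshold, so the configuration is stable.

Yes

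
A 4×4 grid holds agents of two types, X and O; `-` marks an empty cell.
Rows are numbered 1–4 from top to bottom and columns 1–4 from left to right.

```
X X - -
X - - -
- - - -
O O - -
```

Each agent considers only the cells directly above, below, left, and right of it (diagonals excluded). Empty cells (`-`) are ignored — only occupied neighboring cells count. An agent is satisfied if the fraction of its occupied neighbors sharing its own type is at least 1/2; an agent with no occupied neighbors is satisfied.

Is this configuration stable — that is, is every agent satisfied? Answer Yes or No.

(1,1)X 2/2 ok
(1,2)X 1/1 ok
(2,1)X 1/1 ok
(4,1)O 1/1 ok
(4,2)O 1/1 ok
All meet the threshold, so the configuration is stable.

Yes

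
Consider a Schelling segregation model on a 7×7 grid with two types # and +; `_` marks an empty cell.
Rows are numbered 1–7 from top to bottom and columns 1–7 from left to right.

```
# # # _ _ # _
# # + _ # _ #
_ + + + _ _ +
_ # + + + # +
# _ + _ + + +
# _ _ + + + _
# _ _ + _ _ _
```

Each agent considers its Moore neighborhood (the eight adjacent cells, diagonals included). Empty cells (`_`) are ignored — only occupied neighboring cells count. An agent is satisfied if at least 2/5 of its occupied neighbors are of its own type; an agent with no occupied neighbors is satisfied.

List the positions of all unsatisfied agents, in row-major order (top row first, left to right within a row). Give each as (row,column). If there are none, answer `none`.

(3,7), (4,2), (4,6)

Row 1: (1,1)# 3/3 ✓ · (1,2)# 4/5 ✓ · (1,3)# 2/3 ✓ · (1,6)# 2/2 ✓
Row 2: (2,1)# 3/4 ✓ · (2,2)# 4/7 ✓ · (2,3)+ 3/6 ✓ · (2,5)# 1/2 ✓ · (2,7)# 1/2 ✓
Row 3: (3,2)+ 3/6 ✓ · (3,3)+ 5/7 ✓ · (3,4)+ 5/6 ✓ · (3,7)+ 1/3 ✗
Row 4: (4,2)# 1/5 ✗ · (4,3)+ 5/6 ✓ · (4,4)+ 6/6 ✓ · (4,5)+ 4/5 ✓ · (4,6)# 0/6 ✗ · (4,7)+ 3/4 ✓
Row 5: (5,1)# 2/2 ✓ · (5,3)+ 3/4 ✓ · (5,5)+ 6/7 ✓ · (5,6)+ 6/7 ✓ · (5,7)+ 3/4 ✓
Row 6: (6,1)# 2/2 ✓ · (6,4)+ 4/4 ✓ · (6,5)+ 5/5 ✓ · (6,6)+ 4/4 ✓
Row 7: (7,1)# 1/1 ✓ · (7,4)+ 2/2 ✓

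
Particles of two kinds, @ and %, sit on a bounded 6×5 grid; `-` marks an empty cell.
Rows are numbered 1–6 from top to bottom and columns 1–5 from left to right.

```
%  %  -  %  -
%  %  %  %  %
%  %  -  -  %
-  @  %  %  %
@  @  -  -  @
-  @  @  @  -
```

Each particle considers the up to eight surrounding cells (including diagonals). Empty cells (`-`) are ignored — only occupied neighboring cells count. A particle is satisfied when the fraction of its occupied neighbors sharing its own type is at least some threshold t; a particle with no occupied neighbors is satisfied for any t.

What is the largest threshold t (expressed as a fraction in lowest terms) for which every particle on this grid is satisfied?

(1,1)% 3/3
(1,2)% 4/4
(1,4)% 3/3
(2,1)% 5/5
(2,2)% 6/6
(2,3)% 5/5
(2,4)% 4/4
(2,5)% 3/3
(3,1)% 3/4
(3,2)% 5/6
(3,5)% 4/4
(4,2)@ 2/5
(4,3)% 2/4
(4,4)% 3/4
(4,5)% 2/3
(5,1)@ 3/3
(5,2)@ 4/5
(5,5)@ 1/3
(6,2)@ 3/3
(6,3)@ 3/3
(6,4)@ 2/2
The smallest same-type fraction is 1/3 at (5,5), which reduces to 1/3. Any threshold above that leaves this particle unsatisfied.

1/3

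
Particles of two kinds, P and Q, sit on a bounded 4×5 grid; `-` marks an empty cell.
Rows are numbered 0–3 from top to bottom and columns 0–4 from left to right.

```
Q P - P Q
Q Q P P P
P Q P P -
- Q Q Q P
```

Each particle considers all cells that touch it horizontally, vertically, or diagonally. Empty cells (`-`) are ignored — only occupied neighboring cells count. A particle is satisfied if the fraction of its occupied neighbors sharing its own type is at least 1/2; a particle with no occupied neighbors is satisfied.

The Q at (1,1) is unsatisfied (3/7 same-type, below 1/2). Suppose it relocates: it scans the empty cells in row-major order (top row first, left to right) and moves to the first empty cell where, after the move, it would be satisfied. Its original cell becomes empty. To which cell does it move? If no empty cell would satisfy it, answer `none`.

(3,0)

Vacating (1,1). Empty cells in order:
  (0,2): 0/4 same-type → still unsatisfied.
  (2,4): 1/5 same-type → still unsatisfied.
  (3,0): 2/3 same-type → satisfied — stop here.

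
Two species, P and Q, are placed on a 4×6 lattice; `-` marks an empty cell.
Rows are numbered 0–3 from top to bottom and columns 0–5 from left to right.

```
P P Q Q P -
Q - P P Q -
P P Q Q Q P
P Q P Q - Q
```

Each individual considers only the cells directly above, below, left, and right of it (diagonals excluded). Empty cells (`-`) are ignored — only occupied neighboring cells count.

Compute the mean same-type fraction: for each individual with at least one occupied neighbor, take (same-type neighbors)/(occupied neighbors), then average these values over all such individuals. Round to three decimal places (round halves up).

(0,0)P 1/2
(0,1)P 1/2
(0,2)Q 1/3
(0,3)Q 1/3
(0,4)P 0/2
(1,0)Q 0/2
(1,2)P 1/3
(1,3)P 1/4
(1,4)Q 1/3
(2,0)P 2/3
(2,1)P 1/3
(2,2)Q 1/4
(2,3)Q 3/4
(2,4)Q 2/3
(2,5)P 0/2
(3,0)P 1/2
(3,1)Q 0/3
(3,2)P 0/3
(3,3)Q 1/2
(3,5)Q 0/1
Sum over 20 individuals: 1/2 + 1/2 + 1/3 + 1/3 + 0/2 + 0/2 + 1/3 + 1/4 + 1/3 + 2/3 + 1/3 + 1/4 + 3/4 + 2/3 + 0/2 + 1/2 + 0/3 + 0/3 + 1/2 + 0/1 = 25/4; mean = 25/4 ÷ 20 = 5/16 = 0.3125 → 0.313.

0.313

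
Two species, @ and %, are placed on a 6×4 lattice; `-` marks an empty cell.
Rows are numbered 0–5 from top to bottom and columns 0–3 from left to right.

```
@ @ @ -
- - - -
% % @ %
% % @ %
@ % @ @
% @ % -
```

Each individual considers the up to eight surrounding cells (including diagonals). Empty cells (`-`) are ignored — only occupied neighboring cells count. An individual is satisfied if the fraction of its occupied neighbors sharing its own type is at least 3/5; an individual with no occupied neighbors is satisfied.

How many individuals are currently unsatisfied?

12

(0,0)@ 1/1 ✓
(0,1)@ 2/2 ✓
(0,2)@ 1/1 ✓
(2,0)% 3/3 ✓
(2,1)% 3/5 ✓
(2,2)@ 1/5 ✗
(2,3)% 1/3 ✗
(3,0)% 4/5 ✓
(3,1)% 4/8 ✗
(3,2)@ 3/8 ✗
(3,3)% 1/5 ✗
(4,0)@ 1/5 ✗
(4,1)% 4/8 ✗
(4,2)@ 3/7 ✗
(4,3)@ 2/4 ✗
(5,0)% 1/3 ✗
(5,1)@ 2/5 ✗
(5,2)% 1/4 ✗
Unsatisfied: (2,2), (2,3), (3,1), (3,2), (3,3), (4,0), (4,1), (4,2), (4,3), (5,0), (5,1), (5,2) — 12 in total.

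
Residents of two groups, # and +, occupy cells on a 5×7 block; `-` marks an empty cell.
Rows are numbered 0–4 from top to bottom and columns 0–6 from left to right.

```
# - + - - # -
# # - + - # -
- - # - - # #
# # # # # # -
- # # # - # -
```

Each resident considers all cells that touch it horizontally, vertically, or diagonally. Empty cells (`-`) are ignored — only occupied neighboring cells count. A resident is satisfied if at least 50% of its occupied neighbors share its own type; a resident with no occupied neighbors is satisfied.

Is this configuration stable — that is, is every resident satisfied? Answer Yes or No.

Yes

(0,0)# 2/2 ok
(0,2)+ 1/2 ok
(0,5)# 1/1 ok
(1,0)# 2/2 ok
(1,1)# 3/4 ok
(1,3)+ 1/2 ok
(1,5)# 3/3 ok
(2,2)# 4/5 ok
(2,5)# 4/4 ok
(2,6)# 3/3 ok
(3,0)# 2/2 ok
(3,1)# 5/5 ok
(3,2)# 6/6 ok
(3,3)# 5/5 ok
(3,4)# 5/5 ok
(3,5)# 4/4 ok
(4,1)# 4/4 ok
(4,2)# 5/5 ok
(4,3)# 4/4 ok
(4,5)# 2/2 ok
All meet the threshold, so the configuration is stable.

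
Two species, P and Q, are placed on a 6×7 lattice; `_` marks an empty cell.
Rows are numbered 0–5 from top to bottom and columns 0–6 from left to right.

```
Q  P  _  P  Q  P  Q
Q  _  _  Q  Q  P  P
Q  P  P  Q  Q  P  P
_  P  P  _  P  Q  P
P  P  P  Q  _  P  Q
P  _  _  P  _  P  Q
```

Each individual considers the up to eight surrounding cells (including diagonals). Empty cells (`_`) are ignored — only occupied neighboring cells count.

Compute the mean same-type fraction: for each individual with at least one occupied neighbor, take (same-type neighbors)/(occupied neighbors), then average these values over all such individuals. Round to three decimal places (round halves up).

0.514

(0,0)Q 1/2
(0,1)P 0/2
(0,3)P 0/3
(0,4)Q 2/5
(0,5)P 2/5
(0,6)Q 0/3
(1,0)Q 2/4
(1,3)Q 4/6
(1,4)Q 4/8
(1,5)P 4/8
(1,6)P 4/5
(2,0)Q 1/3
(2,1)P 3/5
(2,2)P 3/5
(2,3)Q 3/6
(2,4)Q 4/7
(2,5)P 5/8
(2,6)P 4/5
(3,1)P 6/7
(3,2)P 5/7
(3,4)P 2/6
(3,5)Q 2/7
(3,6)P 3/5
(4,0)P 3/3
(4,1)P 5/5
(4,2)P 4/5
(4,3)Q 0/4
(4,5)P 3/6
(4,6)Q 2/5
(5,0)P 2/2
(5,3)P 1/2
(5,5)P 1/3
(5,6)Q 1/3
Sum over 33 individuals: 1/2 + 0/2 + 0/3 + 2/5 + 2/5 + 0/3 + 2/4 + 4/6 + 4/8 + 4/8 + 4/5 + 1/3 + 3/5 + 3/5 + 3/6 + 4/7 + 5/8 + 4/5 + 6/7 + 5/7 + 2/6 + 2/7 + 3/5 + 3/3 + 5/5 + 4/5 + 0/4 + 3/6 + 2/5 + 2/2 + 1/2 + 1/3 + 1/3 = 4747/280; mean = 4747/280 ÷ 33 = 4747/9240 = 0.513744… → 0.514.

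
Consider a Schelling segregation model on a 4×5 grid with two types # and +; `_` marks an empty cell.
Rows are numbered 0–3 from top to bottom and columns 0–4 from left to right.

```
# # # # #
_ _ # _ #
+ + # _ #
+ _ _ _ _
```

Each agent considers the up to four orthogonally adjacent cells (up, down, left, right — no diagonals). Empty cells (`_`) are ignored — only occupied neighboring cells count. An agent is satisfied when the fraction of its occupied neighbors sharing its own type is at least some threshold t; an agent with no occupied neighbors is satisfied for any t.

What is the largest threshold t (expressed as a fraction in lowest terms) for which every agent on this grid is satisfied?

(0,0)# 1/1
(0,1)# 2/2
(0,2)# 3/3
(0,3)# 2/2
(0,4)# 2/2
(1,2)# 2/2
(1,4)# 2/2
(2,0)+ 2/2
(2,1)+ 1/2
(2,2)# 1/2
(2,4)# 1/1
(3,0)+ 1/1
The smallest same-type fraction is 1/2 at (2,1), which reduces to 1/2. Any threshold above that leaves this agent unsatisfied.

1/2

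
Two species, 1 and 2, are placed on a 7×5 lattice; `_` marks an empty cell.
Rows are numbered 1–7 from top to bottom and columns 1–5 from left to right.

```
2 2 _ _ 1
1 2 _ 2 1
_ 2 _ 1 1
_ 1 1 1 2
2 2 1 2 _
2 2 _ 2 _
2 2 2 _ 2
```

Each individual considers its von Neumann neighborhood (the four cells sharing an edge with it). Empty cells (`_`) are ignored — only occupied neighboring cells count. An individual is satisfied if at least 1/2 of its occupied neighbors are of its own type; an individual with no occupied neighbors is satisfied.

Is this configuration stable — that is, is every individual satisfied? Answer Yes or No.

(1,1)2 1/2 ✓
(1,2)2 2/2 ✓
(1,5)1 1/1 ✓
(2,1)1 0/2 ✗
(2,2)2 2/3 ✓
(2,4)2 0/2 ✗
(2,5)1 2/3 ✓
(3,2)2 1/2 ✓
(3,4)1 2/3 ✓
(3,5)1 2/3 ✓
(4,2)1 1/3 ✗
(4,3)1 3/3 ✓
(4,4)1 2/4 ✓
(4,5)2 0/2 ✗
(5,1)2 2/2 ✓
(5,2)2 2/4 ✓
(5,3)1 1/3 ✗
(5,4)2 1/3 ✗
(6,1)2 3/3 ✓
(6,2)2 3/3 ✓
(6,4)2 1/1 ✓
(7,1)2 2/2 ✓
(7,2)2 3/3 ✓
(7,3)2 1/1 ✓
(7,5)2 0/0 ✓
For instance (2,1) has only 0/2 same-type neighbors, below 1/2.

No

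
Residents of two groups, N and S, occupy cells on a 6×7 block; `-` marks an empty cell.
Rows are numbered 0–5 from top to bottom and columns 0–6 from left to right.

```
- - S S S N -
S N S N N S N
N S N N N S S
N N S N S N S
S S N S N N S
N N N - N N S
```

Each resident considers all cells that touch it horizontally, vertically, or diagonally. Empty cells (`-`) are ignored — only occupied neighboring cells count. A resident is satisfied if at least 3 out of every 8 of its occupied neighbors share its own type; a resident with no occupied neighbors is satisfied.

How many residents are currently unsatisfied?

Row 0: (0,2)S 2/4 satisfied · (0,3)S 3/5 satisfied · (0,4)S 2/5 satisfied · (0,5)N 2/4 satisfied
Row 1: (1,0)S 1/3 not · (1,1)N 2/6 not · (1,2)S 3/7 satisfied · (1,3)N 4/8 satisfied · (1,4)N 4/8 satisfied · (1,5)S 3/7 satisfied · (1,6)N 1/4 not
Row 2: (2,0)N 3/5 satisfied · (2,1)S 3/8 satisfied · (2,2)N 5/8 satisfied · (2,3)N 5/8 satisfied · (2,4)N 5/8 satisfied · (2,5)S 4/8 satisfied · (2,6)S 3/5 satisfied
Row 3: (3,0)N 2/5 satisfied · (3,1)N 4/8 satisfied · (3,2)S 3/8 satisfied · (3,3)N 5/8 satisfied · (3,4)S 2/8 not · (3,5)N 3/8 satisfied · (3,6)S 3/5 satisfied
Row 4: (4,0)S 1/5 not · (4,1)S 2/8 not · (4,2)N 4/7 satisfied · (4,3)S 2/7 not · (4,4)N 5/7 satisfied · (4,5)N 4/8 satisfied · (4,6)S 2/5 satisfied
Row 5: (5,0)N 1/3 not · (5,1)N 3/5 satisfied · (5,2)N 2/4 satisfied · (5,4)N 3/4 satisfied · (5,5)N 3/5 satisfied · (5,6)S 1/3 not
Unsatisfied: (1,0), (1,1), (1,6), (3,4), (4,0), (4,1), (4,3), (5,0), (5,6) — 9 in total.

9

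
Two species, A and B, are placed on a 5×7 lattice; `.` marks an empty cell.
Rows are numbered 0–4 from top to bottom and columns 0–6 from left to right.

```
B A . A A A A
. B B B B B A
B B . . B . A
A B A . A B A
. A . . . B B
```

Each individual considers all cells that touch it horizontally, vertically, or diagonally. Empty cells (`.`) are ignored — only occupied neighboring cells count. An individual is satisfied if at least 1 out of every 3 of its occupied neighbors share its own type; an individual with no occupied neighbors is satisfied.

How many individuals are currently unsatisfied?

6

(0,0)B 1/2 ok
(0,1)A 0/3 unhappy
(0,3)A 1/4 unhappy
(0,4)A 2/5 ok
(0,5)A 3/5 ok
(0,6)A 2/3 ok
(1,1)B 4/5 ok
(1,2)B 3/5 ok
(1,3)B 3/5 ok
(1,4)B 3/6 ok
(1,5)B 2/7 unhappy
(1,6)A 3/4 ok
(2,0)B 3/4 ok
(2,1)B 4/6 ok
(2,4)B 4/5 ok
(2,6)A 2/4 ok
(3,0)A 1/4 unhappy
(3,1)B 2/5 ok
(3,2)A 1/3 ok
(3,4)A 0/3 unhappy
(3,5)B 3/6 ok
(3,6)A 1/4 unhappy
(4,1)A 2/3 ok
(4,5)B 2/4 ok
(4,6)B 2/3 ok
Unsatisfied: (0,1), (0,3), (1,5), (3,0), (3,4), (3,6) — 6 in total.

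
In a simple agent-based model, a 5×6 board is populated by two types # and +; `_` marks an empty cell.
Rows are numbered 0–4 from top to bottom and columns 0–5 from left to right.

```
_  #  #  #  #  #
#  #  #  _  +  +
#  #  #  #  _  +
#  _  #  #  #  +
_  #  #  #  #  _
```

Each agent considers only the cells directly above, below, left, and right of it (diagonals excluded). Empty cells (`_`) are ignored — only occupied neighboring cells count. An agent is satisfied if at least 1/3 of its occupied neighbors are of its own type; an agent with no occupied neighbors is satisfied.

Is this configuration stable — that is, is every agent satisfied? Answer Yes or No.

Row 0: (0,1)# 2/2 ok · (0,2)# 3/3 ok · (0,3)# 2/2 ok · (0,4)# 2/3 ok · (0,5)# 1/2 ok
Row 1: (1,0)# 2/2 ok · (1,1)# 4/4 ok · (1,2)# 3/3 ok · (1,4)+ 1/2 ok · (1,5)+ 2/3 ok
Row 2: (2,0)# 3/3 ok · (2,1)# 3/3 ok · (2,2)# 4/4 ok · (2,3)# 2/2 ok · (2,5)+ 2/2 ok
Row 3: (3,0)# 1/1 ok · (3,2)# 3/3 ok · (3,3)# 4/4 ok · (3,4)# 2/3 ok · (3,5)+ 1/2 ok
Row 4: (4,1)# 1/1 ok · (4,2)# 3/3 ok · (4,3)# 3/3 ok · (4,4)# 2/2 ok
All meet the threshold, so the configuration is stable.

Yes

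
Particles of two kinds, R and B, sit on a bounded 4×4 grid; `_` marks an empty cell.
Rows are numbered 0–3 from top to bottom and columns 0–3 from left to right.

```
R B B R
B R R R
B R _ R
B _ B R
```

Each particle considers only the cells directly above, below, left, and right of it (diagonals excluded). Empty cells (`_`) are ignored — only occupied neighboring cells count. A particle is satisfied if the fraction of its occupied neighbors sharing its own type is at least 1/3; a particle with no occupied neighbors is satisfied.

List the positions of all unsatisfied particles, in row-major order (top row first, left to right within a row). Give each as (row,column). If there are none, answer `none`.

(0,0), (3,2)

Row 0: (0,0)R 0/2 unhappy · (0,1)B 1/3 ok · (0,2)B 1/3 ok · (0,3)R 1/2 ok
Row 1: (1,0)B 1/3 ok · (1,1)R 2/4 ok · (1,2)R 2/3 ok · (1,3)R 3/3 ok
Row 2: (2,0)B 2/3 ok · (2,1)R 1/2 ok · (2,3)R 2/2 ok
Row 3: (3,0)B 1/1 ok · (3,2)B 0/1 unhappy · (3,3)R 1/2 ok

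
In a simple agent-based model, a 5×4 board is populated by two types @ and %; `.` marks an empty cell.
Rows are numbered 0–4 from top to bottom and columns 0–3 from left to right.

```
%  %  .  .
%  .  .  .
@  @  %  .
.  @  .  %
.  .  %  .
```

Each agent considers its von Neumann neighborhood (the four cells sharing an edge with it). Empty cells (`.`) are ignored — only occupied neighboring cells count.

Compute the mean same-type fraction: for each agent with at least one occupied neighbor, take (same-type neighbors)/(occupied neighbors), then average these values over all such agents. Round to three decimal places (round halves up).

(0,0)% 2/2
(0,1)% 1/1
(1,0)% 1/2
(2,0)@ 1/2
(2,1)@ 2/3
(2,2)% 0/1
(3,1)@ 1/1
(3,3)% — no occupied neighbors
(4,2)% — no occupied neighbors
Sum over 7 agents: 2/2 + 1/1 + 1/2 + 1/2 + 2/3 + 0/1 + 1/1 = 14/3; mean = 14/3 ÷ 7 = 2/3 = 0.666666… → 0.667.

0.667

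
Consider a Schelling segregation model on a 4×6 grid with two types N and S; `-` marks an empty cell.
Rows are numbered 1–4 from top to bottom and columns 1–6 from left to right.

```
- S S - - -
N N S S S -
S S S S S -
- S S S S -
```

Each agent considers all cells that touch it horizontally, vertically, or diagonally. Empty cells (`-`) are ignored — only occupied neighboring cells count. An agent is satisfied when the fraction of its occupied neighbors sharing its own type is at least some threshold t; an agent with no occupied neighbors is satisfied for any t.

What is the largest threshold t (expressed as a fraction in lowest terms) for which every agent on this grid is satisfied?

(1,2)S 2/4
(1,3)S 3/4
(2,1)N 1/4
(2,2)N 1/7
(2,3)S 6/7
(2,4)S 6/6
(2,5)S 3/3
(3,1)S 2/4
(3,2)S 5/7
(3,3)S 7/8
(3,4)S 8/8
(3,5)S 5/5
(4,2)S 4/4
(4,3)S 5/5
(4,4)S 5/5
(4,5)S 3/3
The smallest same-type fraction is 1/7 at (2,2), which reduces to 1/7. Any threshold above that leaves this agent unsatisfied.

1/7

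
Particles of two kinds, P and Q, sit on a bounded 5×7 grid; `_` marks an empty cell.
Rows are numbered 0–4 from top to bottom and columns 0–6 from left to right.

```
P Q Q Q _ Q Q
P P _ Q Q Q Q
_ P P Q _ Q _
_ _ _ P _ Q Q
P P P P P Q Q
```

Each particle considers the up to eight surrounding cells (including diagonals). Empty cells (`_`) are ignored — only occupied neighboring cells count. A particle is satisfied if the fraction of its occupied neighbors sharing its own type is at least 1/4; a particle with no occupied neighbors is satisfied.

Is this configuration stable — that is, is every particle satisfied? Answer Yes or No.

Row 0: (0,0)P 2/3 ✓ · (0,1)Q 1/4 ✓ · (0,2)Q 3/4 ✓ · (0,3)Q 3/3 ✓ · (0,5)Q 4/4 ✓ · (0,6)Q 3/3 ✓
Row 1: (1,0)P 3/4 ✓ · (1,1)P 4/6 ✓ · (1,3)Q 4/5 ✓ · (1,4)Q 6/6 ✓ · (1,5)Q 5/5 ✓ · (1,6)Q 4/4 ✓
Row 2: (2,1)P 3/3 ✓ · (2,2)P 3/5 ✓ · (2,3)Q 2/4 ✓ · (2,5)Q 5/5 ✓
Row 3: (3,3)P 4/5 ✓ · (3,5)Q 4/5 ✓ · (3,6)Q 4/4 ✓
Row 4: (4,0)P 1/1 ✓ · (4,1)P 2/2 ✓ · (4,2)P 3/3 ✓ · (4,3)P 3/3 ✓ · (4,4)P 2/4 ✓ · (4,5)Q 3/4 ✓ · (4,6)Q 3/3 ✓
All meet the threshold, so the configuration is stable.

Yes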